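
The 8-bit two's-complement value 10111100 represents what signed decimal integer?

-68

pattern = 10111100 (MSB is 1 ⇒ negative)
Invert: 01000011, add 1 → 01000100 = 68, so the value is -68.
(Equivalently: 188 - 2^8 = 188 - 256 = -68.)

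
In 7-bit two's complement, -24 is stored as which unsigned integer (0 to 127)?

24 in 7 bits: 0011000
Invert: 1100111
Add 1:  1101000 = 104
(Check: 2^7 - 24 = 128 - 24 = 104.)

104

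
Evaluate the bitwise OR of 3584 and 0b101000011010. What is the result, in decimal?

3584 = 111000000000
b = 101000011010
 OR → 111000011010 = 3610

3610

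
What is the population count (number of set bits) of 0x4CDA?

8

0x4CDA = 100110011011010
Count the 1s: 1 + 1 + 1 + 1 + 1 + 1 + 1 + 1 = 8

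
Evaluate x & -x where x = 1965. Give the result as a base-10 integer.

x = 11110101101 = 1965
-x (two's complement) = …00001010011
AND   = 00000000001 = 1
(x & -x isolates the lowest set bit of x.)

1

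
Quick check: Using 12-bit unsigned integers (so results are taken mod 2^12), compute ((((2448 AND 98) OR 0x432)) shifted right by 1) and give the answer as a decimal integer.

537

2448 = 100110010000
98 = 000001100010
→ AND → 000000000000 = 0
0x432 = 010000110010
→ OR → 010000110010 = 1074
→ shifted right by 1 → 001000011001 = 537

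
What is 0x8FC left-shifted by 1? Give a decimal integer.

0x8FC = 0100011111100
shift left by 1 → 1000111111000 = 4600
(equivalently, 2300 × 2^1 = 2300 × 2)

4600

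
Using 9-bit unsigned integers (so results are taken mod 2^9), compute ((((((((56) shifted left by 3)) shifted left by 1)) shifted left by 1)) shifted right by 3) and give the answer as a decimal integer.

56 = 000111000
→ shifted left by 3 (mod 2^9) → 111000000 = 448
→ shifted left by 1 (mod 2^9) → 110000000 = 384
→ shifted left by 1 (mod 2^9) → 100000000 = 256
→ shifted right by 3 → 000100000 = 32

32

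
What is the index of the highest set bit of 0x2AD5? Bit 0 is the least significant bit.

13

0x2AD5 = 10101011010101
The topmost 1 is at position 13 (since 2^13 = 8192 ≤ 10965 < 16384).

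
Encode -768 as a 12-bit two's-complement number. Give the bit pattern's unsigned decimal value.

3328

768 in 12 bits: 001100000000
Invert: 110011111111
Add 1:  110100000000 = 3328
(Check: 2^12 - 768 = 4096 - 768 = 3328.)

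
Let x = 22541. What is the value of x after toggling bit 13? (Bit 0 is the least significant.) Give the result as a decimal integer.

30733

x = 101100000001101
bit 13 is currently 0; toggle it via x ^ (1 << 13) = x ^ 8192
→ 111100000001101 = 30733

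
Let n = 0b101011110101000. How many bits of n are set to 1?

n = 101011110101000
Count the 1s: 1 + 1 + 1 + 1 + 1 + 1 + 1 + 1 = 8

8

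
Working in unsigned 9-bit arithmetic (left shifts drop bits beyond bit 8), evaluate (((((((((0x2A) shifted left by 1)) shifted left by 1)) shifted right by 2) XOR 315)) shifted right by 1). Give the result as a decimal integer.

0x2A = 000101010
→ shifted left by 1 (mod 2^9) → 001010100 = 84
→ shifted left by 1 (mod 2^9) → 010101000 = 168
→ shifted right by 2 → 000101010 = 42
315 = 100111011
→ XOR → 100010001 = 273
→ shifted right by 1 → 010001000 = 136

136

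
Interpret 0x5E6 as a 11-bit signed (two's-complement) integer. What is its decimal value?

pattern = 10111100110 (MSB is 1 ⇒ negative)
Invert: 01000011001, add 1 → 01000011010 = 538, so the value is -538.
(Equivalently: 1510 - 2^11 = 1510 - 2048 = -538.)

-538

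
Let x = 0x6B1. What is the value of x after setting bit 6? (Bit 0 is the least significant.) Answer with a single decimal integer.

1777

x = 011010110001
bit 6 is currently 0; set it via x | (1 << 6) = x | 64
→ 011011110001 = 1777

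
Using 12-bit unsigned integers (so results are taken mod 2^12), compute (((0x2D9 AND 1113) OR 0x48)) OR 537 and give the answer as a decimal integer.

601

0x2D9 = 001011011001
1113 = 010001011001
→ AND → 000001011001 = 89
0x48 = 000001001000
→ OR → 000001011001 = 89
537 = 001000011001
→ OR → 001001011001 = 601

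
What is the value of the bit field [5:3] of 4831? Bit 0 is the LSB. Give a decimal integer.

v = 1001011011111
Shift right by 3: 1001011011
Mask low 3 bits: 011 = 3

3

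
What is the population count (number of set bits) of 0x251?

4

0x251 = 1001010001
Count the 1s: 1 + 1 + 1 + 1 = 4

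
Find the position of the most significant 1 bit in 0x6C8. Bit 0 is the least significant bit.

10

0x6C8 = 11011001000
The topmost 1 is at position 10 (since 2^10 = 1024 ≤ 1736 < 2048).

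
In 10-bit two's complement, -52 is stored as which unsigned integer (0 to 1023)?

52 in 10 bits: 0000110100
Invert: 1111001011
Add 1:  1111001100 = 972
(Check: 2^10 - 52 = 1024 - 52 = 972.)

972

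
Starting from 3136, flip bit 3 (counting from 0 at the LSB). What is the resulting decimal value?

x = 110001000000
bit 3 is currently 0; toggle it via x ^ (1 << 3) = x ^ 8
→ 110001001000 = 3144

3144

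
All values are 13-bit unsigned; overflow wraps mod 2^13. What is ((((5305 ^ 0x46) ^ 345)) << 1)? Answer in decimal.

5305 = 1010010111001
0x46 = 0000001000110
→ ^ → 1010011111111 = 5375
345 = 0000101011001
→ ^ → 1010110100110 = 5542
→ << 1 (mod 2^13) → 0101101001100 = 2892

2892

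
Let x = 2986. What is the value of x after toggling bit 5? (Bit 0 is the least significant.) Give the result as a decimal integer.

2954

x = 101110101010
bit 5 is currently 1; toggle it via x ^ (1 << 5) = x ^ 32
→ 101110001010 = 2954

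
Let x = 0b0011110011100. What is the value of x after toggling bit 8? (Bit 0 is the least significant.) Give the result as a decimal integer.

1692

x = 0011110011100
bit 8 is currently 1; toggle it via x ^ (1 << 8) = x ^ 256
→ 0011010011100 = 1692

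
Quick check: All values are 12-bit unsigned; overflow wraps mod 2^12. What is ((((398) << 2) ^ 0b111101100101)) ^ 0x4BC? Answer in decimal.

398 = 000110001110
→ << 2 (mod 2^12) → 011000111000 = 1592
0b111101100101 = 111101100101
→ ^ → 100101011101 = 2397
0x4BC = 010010111100
→ ^ → 110111100001 = 3553

3553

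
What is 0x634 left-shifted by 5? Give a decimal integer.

0x634 = 0000011000110100
shift left by 5 → 1100011010000000 = 50816
(equivalently, 1588 × 2^5 = 1588 × 32)

50816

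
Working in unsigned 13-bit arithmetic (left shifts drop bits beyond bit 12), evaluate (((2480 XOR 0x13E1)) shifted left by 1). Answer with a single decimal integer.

2480 = 0100110110000
0x13E1 = 1001111100001
→ XOR → 1101001010001 = 6737
→ shifted left by 1 (mod 2^13) → 1010010100010 = 5282

5282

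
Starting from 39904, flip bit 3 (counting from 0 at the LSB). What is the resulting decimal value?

39912

x = 1001101111100000
bit 3 is currently 0; toggle it via x ^ (1 << 3) = x ^ 8
→ 1001101111101000 = 39912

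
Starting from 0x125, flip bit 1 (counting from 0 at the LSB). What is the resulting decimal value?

295

x = 100100101
bit 1 is currently 0; toggle it via x ^ (1 << 1) = x ^ 2
→ 100100111 = 295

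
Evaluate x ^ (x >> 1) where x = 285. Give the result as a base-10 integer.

403

x = 100011101 = 285
x>>1 = 010001110
XOR  = 110010011 = 403
(x ^ (x >> 1) gives the standard binary-reflected Gray code of x.)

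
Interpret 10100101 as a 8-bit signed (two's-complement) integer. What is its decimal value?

-91

pattern = 10100101 (MSB is 1 ⇒ negative)
Invert: 01011010, add 1 → 01011011 = 91, so the value is -91.
(Equivalently: 165 - 2^8 = 165 - 256 = -91.)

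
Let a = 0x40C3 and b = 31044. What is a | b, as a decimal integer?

0x40C3 = 100000011000011
31044 = 111100101000100
 OR → 111100111000111 = 31175

31175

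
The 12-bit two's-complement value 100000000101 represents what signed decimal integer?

pattern = 100000000101 (MSB is 1 ⇒ negative)
Invert: 011111111010, add 1 → 011111111011 = 2043, so the value is -2043.
(Equivalently: 2053 - 2^12 = 2053 - 4096 = -2043.)

-2043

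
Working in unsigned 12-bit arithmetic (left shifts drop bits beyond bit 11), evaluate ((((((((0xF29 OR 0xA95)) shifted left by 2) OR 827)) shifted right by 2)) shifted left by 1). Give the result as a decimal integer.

0xF29 = 111100101001
0xA95 = 101010010101
→ OR → 111110111101 = 4029
→ shifted left by 2 (mod 2^12) → 111011110100 = 3828
827 = 001100111011
→ OR → 111111111111 = 4095
→ shifted right by 2 → 001111111111 = 1023
→ shifted left by 1 (mod 2^12) → 011111111110 = 2046

2046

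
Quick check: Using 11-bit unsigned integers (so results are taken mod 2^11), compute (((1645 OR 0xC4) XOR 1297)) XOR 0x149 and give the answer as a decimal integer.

693

1645 = 11001101101
0xC4 = 00011000100
→ OR → 11011101101 = 1773
1297 = 10100010001
→ XOR → 01111111100 = 1020
0x149 = 00101001001
→ XOR → 01010110101 = 693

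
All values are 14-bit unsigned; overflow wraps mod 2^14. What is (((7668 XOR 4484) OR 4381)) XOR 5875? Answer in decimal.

7668 = 01110111110100
4484 = 01000110000100
→ XOR → 00110001110000 = 3184
4381 = 01000100011101
→ OR → 01110101111101 = 7549
5875 = 01011011110011
→ XOR → 00101110001110 = 2958

2958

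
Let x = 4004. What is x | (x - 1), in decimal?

x = 111110100100 = 4004
x - 1 = 111110100011
OR    = 111110100111 = 4007
(x | (x - 1) sets all bits below the lowest set bit.)

4007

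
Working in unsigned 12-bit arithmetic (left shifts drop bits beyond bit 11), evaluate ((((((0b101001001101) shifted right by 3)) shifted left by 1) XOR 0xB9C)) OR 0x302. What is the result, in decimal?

0b101001001101 = 101001001101
→ shifted right by 3 → 000101001001 = 329
→ shifted left by 1 (mod 2^12) → 001010010010 = 658
0xB9C = 101110011100
→ XOR → 100100001110 = 2318
0x302 = 001100000010
→ OR → 101100001110 = 2830

2830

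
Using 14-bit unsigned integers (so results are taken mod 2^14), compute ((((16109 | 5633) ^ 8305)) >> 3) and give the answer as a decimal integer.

16109 = 11111011101101
5633 = 01011000000001
→ | → 11111011101101 = 16109
8305 = 10000001110001
→ ^ → 01111010011100 = 7836
→ >> 3 → 00001111010011 = 979

979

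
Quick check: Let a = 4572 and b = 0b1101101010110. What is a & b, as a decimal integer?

4572 = 1000111011100
b = 1101101010110
AND → 1000101010100 = 4436

4436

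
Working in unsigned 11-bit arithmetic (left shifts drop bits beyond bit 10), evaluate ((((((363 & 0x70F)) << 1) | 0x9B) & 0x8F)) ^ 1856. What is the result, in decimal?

1999

363 = 00101101011
0x70F = 11100001111
→ & → 00100001011 = 267
→ << 1 (mod 2^11) → 01000010110 = 534
0x9B = 00010011011
→ | → 01010011111 = 671
0x8F = 00010001111
→ & → 00010001111 = 143
1856 = 11101000000
→ ^ → 11111001111 = 1999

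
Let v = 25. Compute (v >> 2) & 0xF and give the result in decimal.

v = 0000000011001
Shift right by 2: 00000000110
Mask low 4 bits: 0110 = 6

6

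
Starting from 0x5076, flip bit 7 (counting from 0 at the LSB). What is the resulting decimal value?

x = 101000001110110
bit 7 is currently 0; toggle it via x ^ (1 << 7) = x ^ 128
→ 101000011110110 = 20726

20726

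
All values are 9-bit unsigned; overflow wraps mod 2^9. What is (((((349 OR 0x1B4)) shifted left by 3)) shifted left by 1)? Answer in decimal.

464

349 = 101011101
0x1B4 = 110110100
→ OR → 111111101 = 509
→ shifted left by 3 (mod 2^9) → 111101000 = 488
→ shifted left by 1 (mod 2^9) → 111010000 = 464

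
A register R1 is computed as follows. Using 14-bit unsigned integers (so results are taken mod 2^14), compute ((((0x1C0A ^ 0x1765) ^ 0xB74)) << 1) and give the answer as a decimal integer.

54

0x1C0A = 01110000001010
0x1765 = 01011101100101
→ ^ → 00101101101111 = 2927
0xB74 = 00101101110100
→ ^ → 00000000011011 = 27
→ << 1 (mod 2^14) → 00000000110110 = 54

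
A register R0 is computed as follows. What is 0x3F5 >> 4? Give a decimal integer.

0x3F5 = 1111110101
shift right by 4 → 0000111111 = 63
(equivalently, floor(1013 / 16))

63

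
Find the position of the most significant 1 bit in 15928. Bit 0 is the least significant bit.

15928 = 11111000111000
The topmost 1 is at position 13 (since 2^13 = 8192 ≤ 15928 < 16384).

13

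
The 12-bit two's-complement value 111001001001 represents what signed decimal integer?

pattern = 111001001001 (MSB is 1 ⇒ negative)
Invert: 000110110110, add 1 → 000110110111 = 439, so the value is -439.
(Equivalently: 3657 - 2^12 = 3657 - 4096 = -439.)

-439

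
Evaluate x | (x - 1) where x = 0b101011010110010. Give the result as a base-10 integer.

22195

x = 101011010110010 = 22194
x - 1 = 101011010110001
OR    = 101011010110011 = 22195
(x | (x - 1) sets all bits below the lowest set bit.)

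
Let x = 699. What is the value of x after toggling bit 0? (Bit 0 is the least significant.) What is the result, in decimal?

x = 001010111011
bit 0 is currently 1; toggle it via x ^ (1 << 0) = x ^ 1
→ 001010111010 = 698

698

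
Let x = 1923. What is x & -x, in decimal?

1

x = 11110000011 = 1923
-x (two's complement) = …00001111101
AND   = 00000000001 = 1
(x & -x isolates the lowest set bit of x.)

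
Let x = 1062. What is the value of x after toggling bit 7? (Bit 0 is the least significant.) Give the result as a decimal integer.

x = 10000100110
bit 7 is currently 0; toggle it via x ^ (1 << 7) = x ^ 128
→ 10010100110 = 1190

1190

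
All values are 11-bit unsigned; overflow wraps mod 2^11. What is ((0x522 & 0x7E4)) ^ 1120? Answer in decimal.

320

0x522 = 10100100010
0x7E4 = 11111100100
→ & → 10100100000 = 1312
1120 = 10001100000
→ ^ → 00101000000 = 320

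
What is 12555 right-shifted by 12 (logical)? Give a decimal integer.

3

12555 = 11000100001011
shift right by 12 → 00000000000011 = 3
(equivalently, floor(12555 / 4096))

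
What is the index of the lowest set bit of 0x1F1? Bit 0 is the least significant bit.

0

0x1F1 = 111110001
Trailing zeros: 0, so the lowest set bit is bit 0 (value 1).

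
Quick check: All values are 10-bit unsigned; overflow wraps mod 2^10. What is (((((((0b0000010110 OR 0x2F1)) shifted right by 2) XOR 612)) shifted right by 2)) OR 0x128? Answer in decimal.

446

0b0000010110 = 0000010110
0x2F1 = 1011110001
→ OR → 1011110111 = 759
→ shifted right by 2 → 0010111101 = 189
612 = 1001100100
→ XOR → 1011011001 = 729
→ shifted right by 2 → 0010110110 = 182
0x128 = 0100101000
→ OR → 0110111110 = 446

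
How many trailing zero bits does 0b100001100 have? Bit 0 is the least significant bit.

0b100001100 = 100001100
Trailing zeros: 2, so the lowest set bit is bit 2 (value 4).

2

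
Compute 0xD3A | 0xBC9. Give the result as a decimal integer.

0xD3A = 110100111010
0xBC9 = 101111001001
 OR → 111111111011 = 4091

4091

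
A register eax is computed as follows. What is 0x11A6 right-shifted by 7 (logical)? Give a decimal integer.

35

0x11A6 = 1000110100110
shift right by 7 → 0000000100011 = 35
(equivalently, floor(4518 / 128))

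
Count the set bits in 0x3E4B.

0x3E4B = 11111001001011
Count the 1s: 1 + 1 + 1 + 1 + 1 + 1 + 1 + 1 + 1 = 9

9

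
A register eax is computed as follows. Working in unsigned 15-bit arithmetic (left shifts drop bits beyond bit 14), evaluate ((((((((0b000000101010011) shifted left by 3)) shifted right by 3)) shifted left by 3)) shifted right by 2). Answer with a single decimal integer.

0b000000101010011 = 000000101010011
→ shifted left by 3 (mod 2^15) → 000101010011000 = 2712
→ shifted right by 3 → 000000101010011 = 339
→ shifted left by 3 (mod 2^15) → 000101010011000 = 2712
→ shifted right by 2 → 000001010100110 = 678

678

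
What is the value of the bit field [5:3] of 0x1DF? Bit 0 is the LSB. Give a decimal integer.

3

v = 00000111011111
Shift right by 3: 00000111011
Mask low 3 bits: 011 = 3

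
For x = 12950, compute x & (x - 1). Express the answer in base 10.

12948

x = 11001010010110 = 12950
x - 1 = 11001010010101
AND   = 11001010010100 = 12948
(x & (x - 1) clears the lowest set bit of x.)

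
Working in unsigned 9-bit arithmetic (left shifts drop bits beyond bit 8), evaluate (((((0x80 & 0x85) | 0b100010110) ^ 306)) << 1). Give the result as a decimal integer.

0x80 = 010000000
0x85 = 010000101
→ & → 010000000 = 128
0b100010110 = 100010110
→ | → 110010110 = 406
306 = 100110010
→ ^ → 010100100 = 164
→ << 1 (mod 2^9) → 101001000 = 328

328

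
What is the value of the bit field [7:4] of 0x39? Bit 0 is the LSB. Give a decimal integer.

3

v = 000111001
Shift right by 4: 00011
Mask low 4 bits: 0011 = 3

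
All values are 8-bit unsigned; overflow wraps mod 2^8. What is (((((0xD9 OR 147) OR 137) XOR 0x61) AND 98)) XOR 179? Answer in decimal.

0xD9 = 11011001
147 = 10010011
→ OR → 11011011 = 219
137 = 10001001
→ OR → 11011011 = 219
0x61 = 01100001
→ XOR → 10111010 = 186
98 = 01100010
→ AND → 00100010 = 34
179 = 10110011
→ XOR → 10010001 = 145

145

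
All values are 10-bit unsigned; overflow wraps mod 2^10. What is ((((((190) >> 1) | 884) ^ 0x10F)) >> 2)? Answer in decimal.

190 = 0010111110
→ >> 1 → 0001011111 = 95
884 = 1101110100
→ | → 1101111111 = 895
0x10F = 0100001111
→ ^ → 1001110000 = 624
→ >> 2 → 0010011100 = 156

156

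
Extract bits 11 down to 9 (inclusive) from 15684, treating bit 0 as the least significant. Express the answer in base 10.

6

v = 011110101000100
Shift right by 9: 011110
Mask low 3 bits: 110 = 6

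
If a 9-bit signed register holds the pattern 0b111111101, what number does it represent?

pattern = 111111101 (MSB is 1 ⇒ negative)
Invert: 000000010, add 1 → 000000011 = 3, so the value is -3.
(Equivalently: 509 - 2^9 = 509 - 512 = -3.)

-3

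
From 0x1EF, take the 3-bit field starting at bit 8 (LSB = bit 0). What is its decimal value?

1

v = 00111101111
Shift right by 8: 001
Mask low 3 bits: 001 = 1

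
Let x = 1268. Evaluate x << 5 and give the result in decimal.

1268 = 0000010011110100
shift left by 5 → 1001111010000000 = 40576
(equivalently, 1268 × 2^5 = 1268 × 32)

40576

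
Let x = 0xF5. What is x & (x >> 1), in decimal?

112

x = 11110101 = 245
x>>1 = 01111010
AND  = 01110000 = 112
(x & (x >> 1) has a 1 wherever x has two consecutive 1 bits.)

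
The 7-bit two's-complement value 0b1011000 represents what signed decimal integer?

-40

pattern = 1011000 (MSB is 1 ⇒ negative)
Invert: 0100111, add 1 → 0101000 = 40, so the value is -40.
(Equivalently: 88 - 2^7 = 88 - 128 = -40.)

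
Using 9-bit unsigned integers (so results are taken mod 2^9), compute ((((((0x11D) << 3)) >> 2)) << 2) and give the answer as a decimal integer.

232

0x11D = 100011101
→ << 3 (mod 2^9) → 011101000 = 232
→ >> 2 → 000111010 = 58
→ << 2 (mod 2^9) → 011101000 = 232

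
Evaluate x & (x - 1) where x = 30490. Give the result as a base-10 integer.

x = 111011100011010 = 30490
x - 1 = 111011100011001
AND   = 111011100011000 = 30488
(x & (x - 1) clears the lowest set bit of x.)

30488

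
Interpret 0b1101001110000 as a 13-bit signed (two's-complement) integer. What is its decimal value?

-1424

pattern = 1101001110000 (MSB is 1 ⇒ negative)
Invert: 0010110001111, add 1 → 0010110010000 = 1424, so the value is -1424.
(Equivalently: 6768 - 2^13 = 6768 - 8192 = -1424.)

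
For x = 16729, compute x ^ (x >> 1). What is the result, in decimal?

25077

x = 100000101011001 = 16729
x>>1 = 010000010101100
XOR  = 110000111110101 = 25077
(x ^ (x >> 1) gives the standard binary-reflected Gray code of x.)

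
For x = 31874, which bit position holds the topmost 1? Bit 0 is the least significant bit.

31874 = 111110010000010
The topmost 1 is at position 14 (since 2^14 = 16384 ≤ 31874 < 32768).

14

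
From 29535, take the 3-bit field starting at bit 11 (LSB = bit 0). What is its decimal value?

6

v = 111001101011111
Shift right by 11: 1110
Mask low 3 bits: 110 = 6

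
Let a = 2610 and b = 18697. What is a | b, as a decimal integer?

2610 = 000101000110010
18697 = 100100100001001
 OR → 100101100111011 = 19259

19259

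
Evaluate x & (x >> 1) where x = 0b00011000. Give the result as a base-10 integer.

8

x = 11000 = 24
x>>1 = 01100
AND  = 01000 = 8
(x & (x >> 1) has a 1 wherever x has two consecutive 1 bits.)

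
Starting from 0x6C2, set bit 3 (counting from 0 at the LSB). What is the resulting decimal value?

1738

x = 011011000010
bit 3 is currently 0; set it via x | (1 << 3) = x | 8
→ 011011001010 = 1738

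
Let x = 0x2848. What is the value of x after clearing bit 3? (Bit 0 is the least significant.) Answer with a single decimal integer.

x = 010100001001000
bit 3 is currently 1; clear it via x & ~(1 << 3) = x & ~8
→ 010100001000000 = 10304

10304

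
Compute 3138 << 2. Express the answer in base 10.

12552

3138 = 00110001000010
shift left by 2 → 11000100001000 = 12552
(equivalently, 3138 × 2^2 = 3138 × 4)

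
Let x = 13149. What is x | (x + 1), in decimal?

13151

x = 11001101011101 = 13149
x + 1 = 11001101011110
OR    = 11001101011111 = 13151
(x | (x + 1) sets the lowest cleared bit.)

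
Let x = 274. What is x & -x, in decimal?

2

x = 100010010 = 274
-x (two's complement) = …011101110
AND   = 000000010 = 2
(x & -x isolates the lowest set bit of x.)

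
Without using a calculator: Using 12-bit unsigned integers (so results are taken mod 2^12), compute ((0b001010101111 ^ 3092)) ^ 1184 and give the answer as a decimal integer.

0b001010101111 = 001010101111
3092 = 110000010100
→ ^ → 111010111011 = 3771
1184 = 010010100000
→ ^ → 101000011011 = 2587

2587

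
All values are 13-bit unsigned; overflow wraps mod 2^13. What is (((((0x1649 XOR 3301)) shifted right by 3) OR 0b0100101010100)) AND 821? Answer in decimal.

0x1649 = 1011001001001
3301 = 0110011100101
→ XOR → 1101010101100 = 6828
→ shifted right by 3 → 0001101010101 = 853
0b0100101010100 = 0100101010100
→ OR → 0101101010101 = 2901
821 = 0001100110101
→ AND → 0001100010101 = 789

789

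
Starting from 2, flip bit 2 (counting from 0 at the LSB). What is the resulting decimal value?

x = 00000000010
bit 2 is currently 0; toggle it via x ^ (1 << 2) = x ^ 4
→ 00000000110 = 6

6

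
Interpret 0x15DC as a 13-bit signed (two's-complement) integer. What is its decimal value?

pattern = 1010111011100 (MSB is 1 ⇒ negative)
Invert: 0101000100011, add 1 → 0101000100100 = 2596, so the value is -2596.
(Equivalently: 5596 - 2^13 = 5596 - 8192 = -2596.)

-2596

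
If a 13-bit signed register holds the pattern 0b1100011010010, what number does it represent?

-1838

pattern = 1100011010010 (MSB is 1 ⇒ negative)
Invert: 0011100101101, add 1 → 0011100101110 = 1838, so the value is -1838.
(Equivalently: 6354 - 2^13 = 6354 - 8192 = -1838.)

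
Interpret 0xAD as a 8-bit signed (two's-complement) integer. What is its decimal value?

-83

pattern = 10101101 (MSB is 1 ⇒ negative)
Invert: 01010010, add 1 → 01010011 = 83, so the value is -83.
(Equivalently: 173 - 2^8 = 173 - 256 = -83.)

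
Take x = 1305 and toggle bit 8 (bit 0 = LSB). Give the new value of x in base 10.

x = 0010100011001
bit 8 is currently 1; toggle it via x ^ (1 << 8) = x ^ 256
→ 0010000011001 = 1049

1049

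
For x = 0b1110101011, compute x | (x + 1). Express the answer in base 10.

x = 1110101011 = 939
x + 1 = 1110101100
OR    = 1110101111 = 943
(x | (x + 1) sets the lowest cleared bit.)

943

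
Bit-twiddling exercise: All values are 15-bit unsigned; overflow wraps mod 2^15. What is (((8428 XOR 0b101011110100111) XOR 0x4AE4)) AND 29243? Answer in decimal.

8428 = 010000011101100
0b101011110100111 = 101011110100111
→ XOR → 111011101001011 = 30539
0x4AE4 = 100101011100100
→ XOR → 011110110101111 = 15791
29243 = 111001000111011
→ AND → 011000000101011 = 12331

12331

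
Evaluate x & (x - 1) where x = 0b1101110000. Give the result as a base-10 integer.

864

x = 1101110000 = 880
x - 1 = 1101101111
AND   = 1101100000 = 864
(x & (x - 1) clears the lowest set bit of x.)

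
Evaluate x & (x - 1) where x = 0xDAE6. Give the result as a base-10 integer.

x = 1101101011100110 = 56038
x - 1 = 1101101011100101
AND   = 1101101011100100 = 56036
(x & (x - 1) clears the lowest set bit of x.)

56036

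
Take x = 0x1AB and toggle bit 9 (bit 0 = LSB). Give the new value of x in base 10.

x = 000110101011
bit 9 is currently 0; toggle it via x ^ (1 << 9) = x ^ 512
→ 001110101011 = 939

939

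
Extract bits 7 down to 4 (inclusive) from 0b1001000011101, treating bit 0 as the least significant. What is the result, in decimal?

1

v = 1001000011101
Shift right by 4: 100100001
Mask low 4 bits: 0001 = 1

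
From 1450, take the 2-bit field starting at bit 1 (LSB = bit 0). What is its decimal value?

1

v = 010110101010
Shift right by 1: 01011010101
Mask low 2 bits: 01 = 1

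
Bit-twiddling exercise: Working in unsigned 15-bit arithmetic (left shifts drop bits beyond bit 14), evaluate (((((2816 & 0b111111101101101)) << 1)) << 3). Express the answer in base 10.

2816 = 000101100000000
0b111111101101101 = 111111101101101
→ & → 000101100000000 = 2816
→ << 1 (mod 2^15) → 001011000000000 = 5632
→ << 3 (mod 2^15) → 011000000000000 = 12288

12288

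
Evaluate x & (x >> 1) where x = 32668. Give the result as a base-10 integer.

16268

x = 111111110011100 = 32668
x>>1 = 011111111001110
AND  = 011111110001100 = 16268
(x & (x >> 1) has a 1 wherever x has two consecutive 1 bits.)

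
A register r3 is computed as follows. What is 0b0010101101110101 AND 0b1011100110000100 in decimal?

a = 0010101101110101
b = 1011100110000100
AND → 0010100100000100 = 10500

10500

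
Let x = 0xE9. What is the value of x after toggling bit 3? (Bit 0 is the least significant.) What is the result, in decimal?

225

x = 11101001
bit 3 is currently 1; toggle it via x ^ (1 << 3) = x ^ 8
→ 11100001 = 225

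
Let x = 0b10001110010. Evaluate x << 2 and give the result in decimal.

x = 0010001110010
shift left by 2 → 1000111001000 = 4552
(equivalently, 1138 × 2^2 = 1138 × 4)

4552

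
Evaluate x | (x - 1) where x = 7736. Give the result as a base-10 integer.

7743

x = 1111000111000 = 7736
x - 1 = 1111000110111
OR    = 1111000111111 = 7743
(x | (x - 1) sets all bits below the lowest set bit.)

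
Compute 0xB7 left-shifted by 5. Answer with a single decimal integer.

5856

0xB7 = 0000010110111
shift left by 5 → 1011011100000 = 5856
(equivalently, 183 × 2^5 = 183 × 32)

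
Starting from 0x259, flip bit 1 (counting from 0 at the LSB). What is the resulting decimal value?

603

x = 001001011001
bit 1 is currently 0; toggle it via x ^ (1 << 1) = x ^ 2
→ 001001011011 = 603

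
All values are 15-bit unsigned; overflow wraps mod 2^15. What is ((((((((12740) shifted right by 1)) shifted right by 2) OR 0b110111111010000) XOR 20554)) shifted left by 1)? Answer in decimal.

32612

12740 = 011000111000100
→ shifted right by 1 → 001100011100010 = 6370
→ shifted right by 2 → 000011000111000 = 1592
0b110111111010000 = 110111111010000
→ OR → 110111111111000 = 28664
20554 = 101000001001010
→ XOR → 011111110110010 = 16306
→ shifted left by 1 (mod 2^15) → 111111101100100 = 32612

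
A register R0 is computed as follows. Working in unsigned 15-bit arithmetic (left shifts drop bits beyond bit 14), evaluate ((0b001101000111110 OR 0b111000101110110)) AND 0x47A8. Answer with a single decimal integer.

17192

0b001101000111110 = 001101000111110
0b111000101110110 = 111000101110110
→ OR → 111101101111110 = 31614
0x47A8 = 100011110101000
→ AND → 100001100101000 = 17192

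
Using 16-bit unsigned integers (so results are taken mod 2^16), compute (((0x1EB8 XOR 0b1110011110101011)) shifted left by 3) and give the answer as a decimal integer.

51352

0x1EB8 = 0001111010111000
0b1110011110101011 = 1110011110101011
→ XOR → 1111100100010011 = 63763
→ shifted left by 3 (mod 2^16) → 1100100010011000 = 51352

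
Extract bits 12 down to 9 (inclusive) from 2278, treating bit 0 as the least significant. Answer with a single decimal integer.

4

v = 0100011100110
Shift right by 9: 0100
Mask low 4 bits: 0100 = 4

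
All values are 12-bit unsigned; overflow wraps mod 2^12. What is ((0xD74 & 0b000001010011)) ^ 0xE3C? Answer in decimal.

3692

0xD74 = 110101110100
0b000001010011 = 000001010011
→ & → 000001010000 = 80
0xE3C = 111000111100
→ ^ → 111001101100 = 3692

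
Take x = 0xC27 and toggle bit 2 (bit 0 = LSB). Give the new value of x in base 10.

3107

x = 0110000100111
bit 2 is currently 1; toggle it via x ^ (1 << 2) = x ^ 4
→ 0110000100011 = 3107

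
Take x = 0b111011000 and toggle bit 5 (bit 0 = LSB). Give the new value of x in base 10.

504

x = 111011000
bit 5 is currently 0; toggle it via x ^ (1 << 5) = x ^ 32
→ 111111000 = 504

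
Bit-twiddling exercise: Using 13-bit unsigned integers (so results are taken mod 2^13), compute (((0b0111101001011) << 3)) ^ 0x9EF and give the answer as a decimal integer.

0b0111101001011 = 0111101001011
→ << 3 (mod 2^13) → 1101001011000 = 6744
0x9EF = 0100111101111
→ ^ → 1001110110111 = 5047

5047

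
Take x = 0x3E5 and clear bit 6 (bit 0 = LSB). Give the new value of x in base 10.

x = 1111100101
bit 6 is currently 1; clear it via x & ~(1 << 6) = x & ~64
→ 1110100101 = 933

933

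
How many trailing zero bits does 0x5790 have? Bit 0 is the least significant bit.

4

0x5790 = 101011110010000
Trailing zeros: 4, so the lowest set bit is bit 4 (value 16).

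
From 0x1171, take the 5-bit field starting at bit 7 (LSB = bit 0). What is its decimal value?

v = 1000101110001
Shift right by 7: 100010
Mask low 5 bits: 00010 = 2

2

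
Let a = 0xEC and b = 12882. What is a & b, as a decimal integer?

0xEC = 00000011101100
12882 = 11001001010010
AND → 00000001000000 = 64

64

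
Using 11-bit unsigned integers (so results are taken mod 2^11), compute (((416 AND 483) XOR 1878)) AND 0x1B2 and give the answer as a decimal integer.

178

416 = 00110100000
483 = 00111100011
→ AND → 00110100000 = 416
1878 = 11101010110
→ XOR → 11011110110 = 1782
0x1B2 = 00110110010
→ AND → 00010110010 = 178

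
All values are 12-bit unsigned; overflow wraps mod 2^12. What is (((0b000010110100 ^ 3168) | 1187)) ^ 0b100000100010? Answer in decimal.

0b000010110100 = 000010110100
3168 = 110001100000
→ ^ → 110011010100 = 3284
1187 = 010010100011
→ | → 110011110111 = 3319
0b100000100010 = 100000100010
→ ^ → 010011010101 = 1237

1237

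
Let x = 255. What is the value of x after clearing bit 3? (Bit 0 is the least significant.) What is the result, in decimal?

247

x = 0011111111
bit 3 is currently 1; clear it via x & ~(1 << 3) = x & ~8
→ 0011110111 = 247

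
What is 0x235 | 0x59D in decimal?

1981

0x235 = 01000110101
0x59D = 10110011101
 OR → 11110111101 = 1981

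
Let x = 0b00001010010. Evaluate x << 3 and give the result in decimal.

656

x = 0001010010
shift left by 3 → 1010010000 = 656
(equivalently, 82 × 2^3 = 82 × 8)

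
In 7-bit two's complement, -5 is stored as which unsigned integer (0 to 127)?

123

5 in 7 bits: 0000101
Invert: 1111010
Add 1:  1111011 = 123
(Check: 2^7 - 5 = 128 - 5 = 123.)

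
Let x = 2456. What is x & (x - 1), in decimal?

2448

x = 100110011000 = 2456
x - 1 = 100110010111
AND   = 100110010000 = 2448
(x & (x - 1) clears the lowest set bit of x.)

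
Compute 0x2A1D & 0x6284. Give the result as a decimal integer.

0x2A1D = 010101000011101
0x6284 = 110001010000100
AND → 010001000000100 = 8708

8708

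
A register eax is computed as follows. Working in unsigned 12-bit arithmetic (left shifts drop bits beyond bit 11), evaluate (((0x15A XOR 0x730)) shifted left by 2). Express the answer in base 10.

2472

0x15A = 000101011010
0x730 = 011100110000
→ XOR → 011001101010 = 1642
→ shifted left by 2 (mod 2^12) → 100110101000 = 2472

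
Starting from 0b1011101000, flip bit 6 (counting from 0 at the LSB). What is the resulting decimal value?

x = 1011101000
bit 6 is currently 1; toggle it via x ^ (1 << 6) = x ^ 64
→ 1010101000 = 680

680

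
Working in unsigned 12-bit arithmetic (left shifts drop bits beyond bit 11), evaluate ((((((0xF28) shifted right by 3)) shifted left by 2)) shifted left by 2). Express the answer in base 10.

3664

0xF28 = 111100101000
→ shifted right by 3 → 000111100101 = 485
→ shifted left by 2 (mod 2^12) → 011110010100 = 1940
→ shifted left by 2 (mod 2^12) → 111001010000 = 3664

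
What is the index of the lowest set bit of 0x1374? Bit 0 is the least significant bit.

2

0x1374 = 1001101110100
Trailing zeros: 2, so the lowest set bit is bit 2 (value 4).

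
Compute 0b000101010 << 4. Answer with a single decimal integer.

672

x = 0000101010
shift left by 4 → 1010100000 = 672
(equivalently, 42 × 2^4 = 42 × 16)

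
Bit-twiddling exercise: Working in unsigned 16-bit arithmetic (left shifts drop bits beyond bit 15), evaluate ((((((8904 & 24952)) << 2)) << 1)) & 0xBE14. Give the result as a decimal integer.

512

8904 = 0010001011001000
24952 = 0110000101111000
→ & → 0010000001001000 = 8264
→ << 2 (mod 2^16) → 1000000100100000 = 33056
→ << 1 (mod 2^16) → 0000001001000000 = 576
0xBE14 = 1011111000010100
→ & → 0000001000000000 = 512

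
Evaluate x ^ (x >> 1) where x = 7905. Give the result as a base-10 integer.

x = 1111011100001 = 7905
x>>1 = 0111101110000
XOR  = 1000110010001 = 4497
(x ^ (x >> 1) gives the standard binary-reflected Gray code of x.)

4497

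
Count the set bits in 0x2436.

6

0x2436 = 10010000110110
Count the 1s: 1 + 1 + 1 + 1 + 1 + 1 = 6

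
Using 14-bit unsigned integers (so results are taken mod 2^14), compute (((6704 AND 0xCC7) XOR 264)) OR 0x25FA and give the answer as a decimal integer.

6704 = 01101000110000
0xCC7 = 00110011000111
→ AND → 00100000000000 = 2048
264 = 00000100001000
→ XOR → 00100100001000 = 2312
0x25FA = 10010111111010
→ OR → 10110111111010 = 11770

11770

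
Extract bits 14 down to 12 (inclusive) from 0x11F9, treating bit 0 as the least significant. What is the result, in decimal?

v = 001000111111001
Shift right by 12: 001
Mask low 3 bits: 001 = 1

1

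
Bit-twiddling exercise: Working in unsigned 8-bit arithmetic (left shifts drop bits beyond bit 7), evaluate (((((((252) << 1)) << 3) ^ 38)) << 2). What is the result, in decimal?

152

252 = 11111100
→ << 1 (mod 2^8) → 11111000 = 248
→ << 3 (mod 2^8) → 11000000 = 192
38 = 00100110
→ ^ → 11100110 = 230
→ << 2 (mod 2^8) → 10011000 = 152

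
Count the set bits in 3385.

7

3385 = 110100111001
Count the 1s: 1 + 1 + 1 + 1 + 1 + 1 + 1 = 7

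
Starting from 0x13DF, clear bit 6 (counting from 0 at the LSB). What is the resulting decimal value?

x = 0001001111011111
bit 6 is currently 1; clear it via x & ~(1 << 6) = x & ~64
→ 0001001110011111 = 5023

5023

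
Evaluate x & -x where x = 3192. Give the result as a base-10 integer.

x = 110001111000 = 3192
-x (two's complement) = …001110001000
AND   = 000000001000 = 8
(x & -x isolates the lowest set bit of x.)

8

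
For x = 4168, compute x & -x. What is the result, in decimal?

8

x = 1000001001000 = 4168
-x (two's complement) = …0111110111000
AND   = 0000000001000 = 8
(x & -x isolates the lowest set bit of x.)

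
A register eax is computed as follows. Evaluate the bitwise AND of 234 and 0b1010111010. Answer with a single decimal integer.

234 = 0011101010
b = 1010111010
AND → 0010101010 = 170

170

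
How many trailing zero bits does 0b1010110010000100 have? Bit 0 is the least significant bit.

0b1010110010000100 = 1010110010000100
Trailing zeros: 2, so the lowest set bit is bit 2 (value 4).

2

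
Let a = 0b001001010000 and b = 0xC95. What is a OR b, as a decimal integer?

3797

a = 001001010000
0xC95 = 110010010101
 OR → 111011010101 = 3797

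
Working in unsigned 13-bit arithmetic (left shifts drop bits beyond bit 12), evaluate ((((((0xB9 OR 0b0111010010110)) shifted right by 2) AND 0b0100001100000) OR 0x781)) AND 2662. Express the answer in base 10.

544

0xB9 = 0000010111001
0b0111010010110 = 0111010010110
→ OR → 0111010111111 = 3775
→ shifted right by 2 → 0001110101111 = 943
0b0100001100000 = 0100001100000
→ AND → 0000000100000 = 32
0x781 = 0011110000001
→ OR → 0011110100001 = 1953
2662 = 0101001100110
→ AND → 0001000100000 = 544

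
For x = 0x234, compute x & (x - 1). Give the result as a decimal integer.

560

x = 1000110100 = 564
x - 1 = 1000110011
AND   = 1000110000 = 560
(x & (x - 1) clears the lowest set bit of x.)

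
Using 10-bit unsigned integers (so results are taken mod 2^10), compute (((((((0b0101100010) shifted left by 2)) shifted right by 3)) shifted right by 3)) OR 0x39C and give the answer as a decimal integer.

926

0b0101100010 = 0101100010
→ shifted left by 2 (mod 2^10) → 0110001000 = 392
→ shifted right by 3 → 0000110001 = 49
→ shifted right by 3 → 0000000110 = 6
0x39C = 1110011100
→ OR → 1110011110 = 926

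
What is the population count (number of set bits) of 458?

458 = 111001010
Count the 1s: 1 + 1 + 1 + 1 + 1 = 5

5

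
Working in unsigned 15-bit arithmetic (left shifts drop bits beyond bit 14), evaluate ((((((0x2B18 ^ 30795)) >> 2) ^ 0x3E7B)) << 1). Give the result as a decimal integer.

21854

0x2B18 = 010101100011000
30795 = 111100001001011
→ ^ → 101001101010011 = 21331
→ >> 2 → 001010011010100 = 5332
0x3E7B = 011111001111011
→ ^ → 010101010101111 = 10927
→ << 1 (mod 2^15) → 101010101011110 = 21854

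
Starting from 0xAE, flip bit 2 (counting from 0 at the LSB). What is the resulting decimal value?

170

x = 0000010101110
bit 2 is currently 1; toggle it via x ^ (1 << 2) = x ^ 4
→ 0000010101010 = 170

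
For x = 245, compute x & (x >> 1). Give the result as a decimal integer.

112

x = 11110101 = 245
x>>1 = 01111010
AND  = 01110000 = 112
(x & (x >> 1) has a 1 wherever x has two consecutive 1 bits.)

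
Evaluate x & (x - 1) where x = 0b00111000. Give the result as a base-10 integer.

x = 111000 = 56
x - 1 = 110111
AND   = 110000 = 48
(x & (x - 1) clears the lowest set bit of x.)

48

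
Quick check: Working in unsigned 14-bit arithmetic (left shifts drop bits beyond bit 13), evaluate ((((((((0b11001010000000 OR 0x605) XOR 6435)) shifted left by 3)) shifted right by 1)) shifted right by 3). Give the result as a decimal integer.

979

0b11001010000000 = 11001010000000
0x605 = 00011000000101
→ OR → 11011010000101 = 13957
6435 = 01100100100011
→ XOR → 10111110100110 = 12198
→ shifted left by 3 (mod 2^14) → 11110100110000 = 15664
→ shifted right by 1 → 01111010011000 = 7832
→ shifted right by 3 → 00001111010011 = 979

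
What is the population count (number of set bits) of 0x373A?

9

0x373A = 11011100111010
Count the 1s: 1 + 1 + 1 + 1 + 1 + 1 + 1 + 1 + 1 = 9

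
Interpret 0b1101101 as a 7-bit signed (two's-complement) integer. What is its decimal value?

-19

pattern = 1101101 (MSB is 1 ⇒ negative)
Invert: 0010010, add 1 → 0010011 = 19, so the value is -19.
(Equivalently: 109 - 2^7 = 109 - 128 = -19.)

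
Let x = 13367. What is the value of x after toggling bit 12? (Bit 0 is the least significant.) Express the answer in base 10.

x = 11010000110111
bit 12 is currently 1; toggle it via x ^ (1 << 12) = x ^ 4096
→ 10010000110111 = 9271

9271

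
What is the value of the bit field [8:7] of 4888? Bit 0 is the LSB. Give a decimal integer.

v = 1001100011000
Shift right by 7: 100110
Mask low 2 bits: 10 = 2

2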